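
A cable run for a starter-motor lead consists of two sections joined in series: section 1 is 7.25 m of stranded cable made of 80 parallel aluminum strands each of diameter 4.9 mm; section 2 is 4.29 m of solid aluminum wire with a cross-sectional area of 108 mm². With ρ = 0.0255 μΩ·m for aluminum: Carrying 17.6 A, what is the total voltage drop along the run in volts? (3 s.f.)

0.0200 V

ρ = 0.0255 μΩ·m = 2.55×10^-8 Ω·m
Section 1: A_strand = π(2.4500e-03)² = 1.886e-05 m²; R₁ = ρL/(N·A_s) = (2.55×10^-8)(7.25)/(80×1.886e-05) = 1.225×10^-4 Ω
Section 2: A = 108 mm² = 1.080e-04 m²
R₂ = (2.55×10^-8)(4.29)/(1.080e-04) = 0.001013 Ω
R = R₁ + R₂ = 0.001135 Ω
V = IR = 17.6 × 0.001135 = 0.0200 V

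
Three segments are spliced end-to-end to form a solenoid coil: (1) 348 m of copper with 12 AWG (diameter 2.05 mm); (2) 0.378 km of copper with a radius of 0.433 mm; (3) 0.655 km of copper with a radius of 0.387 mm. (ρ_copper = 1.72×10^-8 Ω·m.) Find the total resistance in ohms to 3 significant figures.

36.8 Ω

Seg 1: A = π(2.05/2 mm)² = π(1.0250e-03 m)² = 3.301e-06 m²
R_1 = (1.72×10^-8)(348)/(3.301e-06) = 1.813 Ω
Seg 2: A = πr² = π(4.3300e-04 m)² = 5.890e-07 m²
R_2 = (1.72×10^-8)(378)/(5.890e-07) = 11.04 Ω
Seg 3: A = πr² = π(3.8700e-04 m)² = 4.705e-07 m²
R_3 = (1.72×10^-8)(655)/(4.705e-07) = 23.94 Ω
R_total = R_1 + R_2 + R_3 = 36.8 Ω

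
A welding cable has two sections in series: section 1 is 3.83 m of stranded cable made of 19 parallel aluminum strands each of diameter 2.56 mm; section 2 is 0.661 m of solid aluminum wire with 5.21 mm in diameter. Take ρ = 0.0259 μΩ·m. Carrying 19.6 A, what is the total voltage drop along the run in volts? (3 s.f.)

0.0356 V

ρ = 0.0259 μΩ·m = 2.59×10^-8 Ω·m
Section 1: A_strand = π(1.2800e-03)² = 5.147e-06 m²; R₁ = ρL/(N·A_s) = (2.59×10^-8)(3.83)/(19×5.147e-06) = 0.001014 Ω
Section 2: A = π(d/2)² = π(2.6050e-03 m)² = 2.132e-05 m²
R₂ = (2.59×10^-8)(0.661)/(2.132e-05) = 8.030×10^-4 Ω
R = R₁ + R₂ = 0.001817 Ω
V = IR = 19.6 × 0.001817 = 0.0356 V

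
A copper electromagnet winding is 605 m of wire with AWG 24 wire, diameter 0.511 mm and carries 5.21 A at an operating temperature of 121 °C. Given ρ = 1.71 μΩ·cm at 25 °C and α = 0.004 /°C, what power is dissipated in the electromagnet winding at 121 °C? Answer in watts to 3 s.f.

ρ = 1.71 μΩ·cm = 1.71×10^-8 Ω·m
A = π(0.511/2 mm)² = π(2.5550e-04 m)² = 2.051e-07 m²
R₍25₎ = ρL/A = (1.71×10^-8)(605)/(2.051e-07) = 50.45 Ω
R₍121₎ = R₍25₎(1 + αΔT) = 50.45 × (1 + 0.004×96) = 69.82 Ω
P = I²R = (5.21)² × 69.82 = 1900 W

1900 W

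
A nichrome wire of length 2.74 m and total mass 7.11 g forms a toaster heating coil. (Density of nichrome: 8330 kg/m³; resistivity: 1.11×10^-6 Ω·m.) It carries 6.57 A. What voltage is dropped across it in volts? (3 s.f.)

64.1 V

A = m/(density·L) = 0.00711/(8330×2.74) = 3.1151e-07 m²
R = ρL/A = (1.11×10^-6)(2.74)/(3.1151e-07) = 9.763 Ω
V = IR = 6.57 × 9.763 = 64.1 V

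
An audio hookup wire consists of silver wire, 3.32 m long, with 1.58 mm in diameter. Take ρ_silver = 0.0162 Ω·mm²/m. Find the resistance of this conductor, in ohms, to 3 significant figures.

ρ = 0.0162 Ω·mm²/m = 1.62×10^-8 Ω·m
A = π(d/2)² = π(7.9000e-04 m)² = 1.961e-06 m²
R = ρL/A = (1.62×10^-8)(3.32 m)/(1.961e-06 m²) = 0.0274 Ω

0.0274 Ω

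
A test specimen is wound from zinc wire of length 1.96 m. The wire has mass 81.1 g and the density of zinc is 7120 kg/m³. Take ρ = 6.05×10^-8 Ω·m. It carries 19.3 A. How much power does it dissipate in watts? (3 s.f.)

A = m/(density·L) = 0.0811/(7120×1.96) = 5.8115e-06 m²
R = ρL/A = (6.05×10^-8)(1.96)/(5.8115e-06) = 0.0204 Ω
P = I²R = (19.3)² × 0.0204 = 7.60 W

7.60 W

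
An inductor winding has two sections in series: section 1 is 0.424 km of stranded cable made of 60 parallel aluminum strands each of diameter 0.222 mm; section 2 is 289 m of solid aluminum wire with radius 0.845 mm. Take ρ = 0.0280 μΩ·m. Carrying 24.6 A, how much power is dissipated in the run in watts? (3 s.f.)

5280 W

ρ = 0.0280 μΩ·m = 2.80×10^-8 Ω·m
Section 1: A_strand = π(1.1100e-04)² = 3.871e-08 m²; R₁ = ρL/(N·A_s) = (2.80×10^-8)(424)/(60×3.871e-08) = 5.112 Ω
Section 2: A = πr² = π(8.4500e-04 m)² = 2.243e-06 m²
R₂ = (2.80×10^-8)(289)/(2.243e-06) = 3.607 Ω
R = R₁ + R₂ = 8.719 Ω
P = I²R = (24.6)² × 8.719 = 5280 W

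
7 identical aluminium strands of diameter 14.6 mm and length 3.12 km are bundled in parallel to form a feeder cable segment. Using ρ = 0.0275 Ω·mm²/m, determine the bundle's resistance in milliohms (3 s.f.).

73.2 mΩ

ρ = 0.0275 Ω·mm²/m = 2.75×10^-8 Ω·m
A_strand = π(7.3000e-03 m)² = 1.674e-04 m²
R_strand = ρL/A = (2.75×10^-8)(3120)/(1.674e-04) = 0.5125 Ω
R_total = R_strand/N = 0.5125/7 = 73.2 mΩ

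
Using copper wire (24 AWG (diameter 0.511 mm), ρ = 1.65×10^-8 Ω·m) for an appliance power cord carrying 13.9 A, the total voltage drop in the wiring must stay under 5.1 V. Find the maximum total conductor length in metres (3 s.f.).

A = π(0.511/2 mm)² = π(2.5550e-04 m)² = 2.051e-07 m²
L_max = V_max·A/(1·ρI) = (5.1)(2.051e-07)/(1.65×10^-8×13.9) = 4.56 m

4.56 m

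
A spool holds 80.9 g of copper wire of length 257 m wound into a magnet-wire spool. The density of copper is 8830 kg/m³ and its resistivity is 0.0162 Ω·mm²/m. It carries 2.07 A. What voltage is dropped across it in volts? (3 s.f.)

ρ = 0.0162 Ω·mm²/m = 1.62×10^-8 Ω·m
A = m/(density·L) = 0.0809/(8830×257) = 3.5650e-08 m²
R = ρL/A = (1.62×10^-8)(257)/(3.5650e-08) = 116.8 Ω
V = IR = 2.07 × 116.8 = 242 V

242 V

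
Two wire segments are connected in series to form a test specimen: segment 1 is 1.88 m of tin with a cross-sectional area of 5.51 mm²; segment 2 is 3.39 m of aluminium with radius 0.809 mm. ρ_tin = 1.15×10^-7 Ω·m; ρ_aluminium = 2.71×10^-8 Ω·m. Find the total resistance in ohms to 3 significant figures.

0.0839 Ω

Segment 1: A = 5.51 mm² = 5.510e-06 m²
R₁ = ρL/A = (1.15×10^-7)(1.88)/(5.510e-06) = 0.03924 Ω
Segment 2: A = πr² = π(8.0900e-04 m)² = 2.056e-06 m²
R₂ = (2.71×10^-8)(3.39)/(2.056e-06) = 0.04468 Ω
R = R₁ + R₂ = 0.0839 Ω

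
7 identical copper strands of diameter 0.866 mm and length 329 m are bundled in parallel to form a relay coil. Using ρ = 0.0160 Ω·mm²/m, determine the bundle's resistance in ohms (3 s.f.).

ρ = 0.0160 Ω·mm²/m = 1.60×10^-8 Ω·m
A_strand = π(4.3300e-04 m)² = 5.890e-07 m²
R_strand = ρL/A = (1.60×10^-8)(329)/(5.890e-07) = 8.937 Ω
R_total = R_strand/N = 8.937/7 = 1.28 Ω

1.28 Ω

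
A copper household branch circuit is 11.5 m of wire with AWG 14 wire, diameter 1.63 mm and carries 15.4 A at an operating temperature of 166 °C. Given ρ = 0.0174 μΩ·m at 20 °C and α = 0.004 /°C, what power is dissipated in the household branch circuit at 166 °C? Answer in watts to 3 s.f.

36.0 W

ρ = 0.0174 μΩ·m = 1.74×10^-8 Ω·m
A = π(1.63/2 mm)² = π(8.1500e-04 m)² = 2.087e-06 m²
R₍20₎ = ρL/A = (1.74×10^-8)(11.5)/(2.087e-06) = 0.09589 Ω
R₍166₎ = R₍20₎(1 + αΔT) = 0.09589 × (1 + 0.004×146) = 0.1519 Ω
P = I²R = (15.4)² × 0.1519 = 36.0 W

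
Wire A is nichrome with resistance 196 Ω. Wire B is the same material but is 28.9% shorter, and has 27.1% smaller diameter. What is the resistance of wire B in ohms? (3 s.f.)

262 Ω

R ∝ L/d², so R_B/R_A = (1 − 28.9/100) × (1 − 27.1/100)⁻²
= 0.711 × 1.882 = 1.338
R_B = 1.338 × 196 = 262 Ω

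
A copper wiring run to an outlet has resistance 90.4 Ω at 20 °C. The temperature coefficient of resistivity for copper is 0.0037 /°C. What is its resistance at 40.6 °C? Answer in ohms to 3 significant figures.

ΔT = 40.6 − 20 = 20.6 °C
R = R₀(1 + αΔT) = 90.4 × (1 + 0.0037×20.6) = 90.4 × 1.076 = 97.3 Ω

97.3 Ω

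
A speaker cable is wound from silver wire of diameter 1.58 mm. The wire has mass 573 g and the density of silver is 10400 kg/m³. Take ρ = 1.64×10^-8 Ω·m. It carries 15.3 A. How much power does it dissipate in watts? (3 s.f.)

55.0 W

A = π(d/2)² = π(7.9000e-04 m)² = 1.9607e-06 m²
L = m/(density·A) = 0.573/(10400×1.9607e-06) = 28.1 m
R = ρL/A = (1.64×10^-8)(28.1)/(1.9607e-06) = 0.235 Ω
P = I²R = (15.3)² × 0.235 = 55.0 W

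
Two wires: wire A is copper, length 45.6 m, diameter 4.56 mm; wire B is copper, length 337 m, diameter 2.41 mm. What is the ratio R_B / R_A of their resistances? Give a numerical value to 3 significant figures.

R ∝ ρL/d², so R_B/R_A = (L_B/L_A) × (d_A/d_B)²
= (337/45.6) × (4.56/2.41)² = 26.5

26.5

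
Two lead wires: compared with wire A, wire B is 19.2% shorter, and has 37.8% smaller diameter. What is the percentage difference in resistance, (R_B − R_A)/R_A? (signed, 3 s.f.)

R ∝ L/d², so R_B/R_A = (1 − 19.2/100) × (1 − 37.8/100)⁻²
= 0.808 × 2.585 = 2.088
(R_B − R_A)/R_A = 2.088 − 1 = 109%

109%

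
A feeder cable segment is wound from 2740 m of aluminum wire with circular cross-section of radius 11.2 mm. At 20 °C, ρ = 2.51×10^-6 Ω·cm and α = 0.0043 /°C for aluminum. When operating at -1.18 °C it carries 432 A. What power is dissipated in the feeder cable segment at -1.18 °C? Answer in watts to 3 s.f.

29600 W

ρ = 2.51×10^-6 Ω·cm = 2.51×10^-8 Ω·m
A = πr² = π(1.1200e-02 m)² = 3.941e-04 m²
R₍20₎ = ρL/A = (2.51×10^-8)(2740)/(3.941e-04) = 0.1745 Ω
R₍-1.18₎ = R₍20₎(1 + αΔT) = 0.1745 × (1 + 0.0043×-21.2) = 0.1586 Ω
P = I²R = (432)² × 0.1586 = 29600 W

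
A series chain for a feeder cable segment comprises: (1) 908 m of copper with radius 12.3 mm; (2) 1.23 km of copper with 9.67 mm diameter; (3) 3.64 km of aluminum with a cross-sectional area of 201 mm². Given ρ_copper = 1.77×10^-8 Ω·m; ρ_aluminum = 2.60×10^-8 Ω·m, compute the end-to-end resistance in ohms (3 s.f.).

0.801 Ω

Seg 1: A = πr² = π(1.2300e-02 m)² = 4.753e-04 m²
R_1 = (1.77×10^-8)(908)/(4.753e-04) = 0.03381 Ω
Seg 2: A = π(d/2)² = π(4.8350e-03 m)² = 7.344e-05 m²
R_2 = (1.77×10^-8)(1230)/(7.344e-05) = 0.2964 Ω
Seg 3: A = 201 mm² = 2.010e-04 m²
R_3 = (2.60×10^-8)(3640)/(2.010e-04) = 0.4708 Ω
R_total = R_1 + R_2 + R_3 = 0.801 Ω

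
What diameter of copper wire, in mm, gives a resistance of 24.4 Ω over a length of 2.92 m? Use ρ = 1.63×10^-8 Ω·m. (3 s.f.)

0.0498 mm

A = ρL/R = (1.63×10^-8)(2.92)/(24.4) = 1.951e-09 m²
d = 2√(A/π) = 4.984e-05 m = 0.0498 mm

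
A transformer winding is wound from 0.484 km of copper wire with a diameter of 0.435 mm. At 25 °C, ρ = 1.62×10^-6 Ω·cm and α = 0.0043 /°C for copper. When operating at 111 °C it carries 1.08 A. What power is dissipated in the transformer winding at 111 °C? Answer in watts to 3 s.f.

ρ = 1.62×10^-6 Ω·cm = 1.62×10^-8 Ω·m
A = π(d/2)² = π(2.1750e-04 m)² = 1.486e-07 m²
R₍25₎ = ρL/A = (1.62×10^-8)(484)/(1.486e-07) = 52.76 Ω
R₍111₎ = R₍25₎(1 + αΔT) = 52.76 × (1 + 0.0043×86) = 72.27 Ω
P = I²R = (1.08)² × 72.27 = 84.3 W

84.3 W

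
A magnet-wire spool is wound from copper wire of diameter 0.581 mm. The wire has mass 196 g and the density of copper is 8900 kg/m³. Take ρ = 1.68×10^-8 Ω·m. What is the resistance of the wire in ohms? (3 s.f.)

5.26 Ω

A = π(d/2)² = π(2.9050e-04 m)² = 2.6512e-07 m²
L = m/(density·A) = 0.196/(8900×2.6512e-07) = 83.07 m
R = ρL/A = (1.68×10^-8)(83.07)/(2.6512e-07) = 5.26 Ω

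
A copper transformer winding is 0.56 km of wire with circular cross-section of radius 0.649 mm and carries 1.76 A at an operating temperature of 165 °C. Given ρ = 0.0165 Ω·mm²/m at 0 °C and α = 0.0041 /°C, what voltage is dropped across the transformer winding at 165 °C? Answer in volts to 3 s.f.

20.6 V

ρ = 0.0165 Ω·mm²/m = 1.65×10^-8 Ω·m
A = πr² = π(6.4900e-04 m)² = 1.323e-06 m²
R₍0₎ = ρL/A = (1.65×10^-8)(560)/(1.323e-06) = 6.983 Ω
R₍165₎ = R₍0₎(1 + αΔT) = 6.983 × (1 + 0.0041×165) = 11.71 Ω
V = IR = 1.76 × 11.71 = 20.6 V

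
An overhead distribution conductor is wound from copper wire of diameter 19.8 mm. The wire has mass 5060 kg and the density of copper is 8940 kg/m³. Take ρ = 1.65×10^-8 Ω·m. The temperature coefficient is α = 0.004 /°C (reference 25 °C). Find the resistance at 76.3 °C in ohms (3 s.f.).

0.119 Ω

A = π(d/2)² = π(9.9000e-03 m)² = 3.0791e-04 m²
L = m/(density·A) = 5060/(8940×3.0791e-04) = 1838 m
R = ρL/A = (1.65×10^-8)(1838)/(3.0791e-04) = 0.0985 Ω
R(76.3 °C) = 0.0985 × (1 + 0.004×51.3) = 0.119 Ω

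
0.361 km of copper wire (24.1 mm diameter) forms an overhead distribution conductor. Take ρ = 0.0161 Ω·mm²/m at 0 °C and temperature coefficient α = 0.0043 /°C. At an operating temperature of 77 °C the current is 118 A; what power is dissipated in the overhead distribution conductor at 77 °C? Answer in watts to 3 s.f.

236 W

ρ = 0.0161 Ω·mm²/m = 1.61×10^-8 Ω·m
A = π(d/2)² = π(1.2050e-02 m)² = 4.562e-04 m²
R₍0₎ = ρL/A = (1.61×10^-8)(361)/(4.562e-04) = 0.01274 Ω
R₍77₎ = R₍0₎(1 + αΔT) = 0.01274 × (1 + 0.0043×77) = 0.01696 Ω
P = I²R = (118)² × 0.01696 = 236 W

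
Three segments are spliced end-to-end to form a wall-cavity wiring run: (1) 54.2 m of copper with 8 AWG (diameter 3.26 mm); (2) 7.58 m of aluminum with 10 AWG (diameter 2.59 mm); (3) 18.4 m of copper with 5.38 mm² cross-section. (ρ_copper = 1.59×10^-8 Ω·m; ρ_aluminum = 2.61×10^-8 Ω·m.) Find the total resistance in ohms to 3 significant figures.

0.195 Ω

Seg 1: A = π(3.26/2 mm)² = π(1.6300e-03 m)² = 8.347e-06 m²
R_1 = (1.59×10^-8)(54.2)/(8.347e-06) = 0.1032 Ω
Seg 2: A = π(2.59/2 mm)² = π(1.2950e-03 m)² = 5.269e-06 m²
R_2 = (2.61×10^-8)(7.58)/(5.269e-06) = 0.03755 Ω
Seg 3: A = 5.38 mm² = 5.380e-06 m²
R_3 = (1.59×10^-8)(18.4)/(5.380e-06) = 0.05438 Ω
R_total = R_1 + R_2 + R_3 = 0.195 Ω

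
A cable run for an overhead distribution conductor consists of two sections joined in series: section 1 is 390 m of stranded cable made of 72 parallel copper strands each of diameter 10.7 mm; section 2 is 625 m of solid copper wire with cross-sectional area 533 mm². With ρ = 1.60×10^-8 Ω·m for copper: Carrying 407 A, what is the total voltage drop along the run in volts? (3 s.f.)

Section 1: A_strand = π(5.3500e-03)² = 8.992e-05 m²; R₁ = ρL/(N·A_s) = (1.60×10^-8)(390)/(72×8.992e-05) = 9.638×10^-4 Ω
Section 2: A = 533 mm² = 5.330e-04 m²
R₂ = (1.60×10^-8)(625)/(5.330e-04) = 0.01876 Ω
R = R₁ + R₂ = 0.01973 Ω
V = IR = 407 × 0.01973 = 8.03 V

8.03 V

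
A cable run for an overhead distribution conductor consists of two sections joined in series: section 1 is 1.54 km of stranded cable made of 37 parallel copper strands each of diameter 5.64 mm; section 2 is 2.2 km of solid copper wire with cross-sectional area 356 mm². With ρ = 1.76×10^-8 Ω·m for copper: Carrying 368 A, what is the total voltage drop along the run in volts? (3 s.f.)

Section 1: A_strand = π(2.8200e-03)² = 2.498e-05 m²; R₁ = ρL/(N·A_s) = (1.76×10^-8)(1540)/(37×2.498e-05) = 0.02932 Ω
Section 2: A = 356 mm² = 3.560e-04 m²
R₂ = (1.76×10^-8)(2200)/(3.560e-04) = 0.1088 Ω
R = R₁ + R₂ = 0.1381 Ω
V = IR = 368 × 0.1381 = 50.8 V

50.8 V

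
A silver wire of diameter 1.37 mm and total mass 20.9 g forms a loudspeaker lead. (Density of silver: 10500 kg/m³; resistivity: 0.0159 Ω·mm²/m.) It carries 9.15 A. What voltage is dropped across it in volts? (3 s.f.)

ρ = 0.0159 Ω·mm²/m = 1.59×10^-8 Ω·m
A = π(d/2)² = π(6.8500e-04 m)² = 1.4741e-06 m²
L = m/(density·A) = 0.0209/(10500×1.4741e-06) = 1.35 m
R = ρL/A = (1.59×10^-8)(1.35)/(1.4741e-06) = 0.01456 Ω
V = IR = 9.15 × 0.01456 = 0.133 V

0.133 V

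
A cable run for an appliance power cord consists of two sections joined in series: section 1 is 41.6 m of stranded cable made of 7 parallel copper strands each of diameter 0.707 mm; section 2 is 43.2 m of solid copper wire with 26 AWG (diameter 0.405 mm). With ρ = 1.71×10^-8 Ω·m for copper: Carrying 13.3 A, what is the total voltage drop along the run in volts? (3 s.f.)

Section 1: A_strand = π(3.5350e-04)² = 3.926e-07 m²; R₁ = ρL/(N·A_s) = (1.71×10^-8)(41.6)/(7×3.926e-07) = 0.2589 Ω
Section 2: A = π(0.405/2 mm)² = π(2.0250e-04 m)² = 1.288e-07 m²
R₂ = (1.71×10^-8)(43.2)/(1.288e-07) = 5.734 Ω
R = R₁ + R₂ = 5.993 Ω
V = IR = 13.3 × 5.993 = 79.7 V

79.7 V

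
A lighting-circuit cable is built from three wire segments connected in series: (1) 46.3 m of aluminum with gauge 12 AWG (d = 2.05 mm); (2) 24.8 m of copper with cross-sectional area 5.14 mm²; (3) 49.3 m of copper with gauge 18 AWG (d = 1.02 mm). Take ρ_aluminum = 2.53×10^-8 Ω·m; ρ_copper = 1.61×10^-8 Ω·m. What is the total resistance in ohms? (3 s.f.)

Seg 1: A = π(2.05/2 mm)² = π(1.0250e-03 m)² = 3.301e-06 m²
R_1 = (2.53×10^-8)(46.3)/(3.301e-06) = 0.3549 Ω
Seg 2: A = 5.14 mm² = 5.140e-06 m²
R_2 = (1.61×10^-8)(24.8)/(5.140e-06) = 0.07768 Ω
Seg 3: A = π(1.02/2 mm)² = π(5.1000e-04 m)² = 8.171e-07 m²
R_3 = (1.61×10^-8)(49.3)/(8.171e-07) = 0.9714 Ω
R_total = R_1 + R_2 + R_3 = 1.40 Ω

1.40 Ω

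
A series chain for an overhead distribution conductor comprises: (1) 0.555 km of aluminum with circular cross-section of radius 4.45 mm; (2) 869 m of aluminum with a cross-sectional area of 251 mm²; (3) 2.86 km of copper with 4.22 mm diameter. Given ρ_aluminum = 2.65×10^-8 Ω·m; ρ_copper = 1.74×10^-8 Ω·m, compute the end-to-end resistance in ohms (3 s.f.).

3.89 Ω

Seg 1: A = πr² = π(4.4500e-03 m)² = 6.221e-05 m²
R_1 = (2.65×10^-8)(555)/(6.221e-05) = 0.2364 Ω
Seg 2: A = 251 mm² = 2.510e-04 m²
R_2 = (2.65×10^-8)(869)/(2.510e-04) = 0.09175 Ω
Seg 3: A = π(d/2)² = π(2.1100e-03 m)² = 1.399e-05 m²
R_3 = (1.74×10^-8)(2860)/(1.399e-05) = 3.558 Ω
R_total = R_1 + R_2 + R_3 = 3.89 Ω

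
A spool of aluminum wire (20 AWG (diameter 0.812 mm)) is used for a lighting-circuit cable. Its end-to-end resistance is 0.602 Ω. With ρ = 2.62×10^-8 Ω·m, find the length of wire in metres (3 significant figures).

A = π(0.812/2 mm)² = π(4.0600e-04 m)² = 5.178e-07 m²
L = RA/ρ = (0.602)(5.178e-07)/(2.62×10^-8) = 11.9 m

11.9 m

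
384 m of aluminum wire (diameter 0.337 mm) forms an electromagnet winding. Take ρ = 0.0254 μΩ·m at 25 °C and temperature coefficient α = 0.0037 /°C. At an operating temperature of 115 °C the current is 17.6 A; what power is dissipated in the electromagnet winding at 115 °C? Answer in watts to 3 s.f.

45200 W

ρ = 0.0254 μΩ·m = 2.54×10^-8 Ω·m
A = π(d/2)² = π(1.6850e-04 m)² = 8.920e-08 m²
R₍25₎ = ρL/A = (2.54×10^-8)(384)/(8.920e-08) = 109.3 Ω
R₍115₎ = R₍25₎(1 + αΔT) = 109.3 × (1 + 0.0037×90) = 145.8 Ω
P = I²R = (17.6)² × 145.8 = 45200 W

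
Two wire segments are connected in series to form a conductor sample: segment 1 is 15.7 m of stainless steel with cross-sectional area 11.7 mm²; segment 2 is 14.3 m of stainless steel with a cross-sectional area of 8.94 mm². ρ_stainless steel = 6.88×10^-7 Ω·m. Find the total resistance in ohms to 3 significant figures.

Segment 1: A = 11.7 mm² = 1.170e-05 m²
R₁ = ρL/A = (6.88×10^-7)(15.7)/(1.170e-05) = 0.9232 Ω
Segment 2: A = 8.94 mm² = 8.940e-06 m²
R₂ = (6.88×10^-7)(14.3)/(8.940e-06) = 1.1 Ω
R = R₁ + R₂ = 2.02 Ω

2.02 Ω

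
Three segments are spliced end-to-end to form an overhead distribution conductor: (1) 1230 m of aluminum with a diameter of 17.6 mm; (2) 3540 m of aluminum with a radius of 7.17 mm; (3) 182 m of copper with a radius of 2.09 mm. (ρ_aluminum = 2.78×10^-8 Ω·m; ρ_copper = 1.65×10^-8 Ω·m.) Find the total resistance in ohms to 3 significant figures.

0.969 Ω

Seg 1: A = π(d/2)² = π(8.8000e-03 m)² = 2.433e-04 m²
R_1 = (2.78×10^-8)(1230)/(2.433e-04) = 0.1406 Ω
Seg 2: A = πr² = π(7.1700e-03 m)² = 1.615e-04 m²
R_2 = (2.78×10^-8)(3540)/(1.615e-04) = 0.6093 Ω
Seg 3: A = πr² = π(2.0900e-03 m)² = 1.372e-05 m²
R_3 = (1.65×10^-8)(182)/(1.372e-05) = 0.2188 Ω
R_total = R_1 + R_2 + R_3 = 0.969 Ω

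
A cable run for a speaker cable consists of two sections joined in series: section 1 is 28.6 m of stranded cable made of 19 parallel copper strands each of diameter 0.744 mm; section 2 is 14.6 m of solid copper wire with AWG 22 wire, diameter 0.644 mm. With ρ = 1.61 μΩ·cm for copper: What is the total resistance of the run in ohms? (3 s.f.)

0.777 Ω

ρ = 1.61 μΩ·cm = 1.61×10^-8 Ω·m
Section 1: A_strand = π(3.7200e-04)² = 4.347e-07 m²; R₁ = ρL/(N·A_s) = (1.61×10^-8)(28.6)/(19×4.347e-07) = 0.05574 Ω
Section 2: A = π(0.644/2 mm)² = π(3.2200e-04 m)² = 3.257e-07 m²
R₂ = (1.61×10^-8)(14.6)/(3.257e-07) = 0.7216 Ω
R = R₁ + R₂ = 0.777 Ω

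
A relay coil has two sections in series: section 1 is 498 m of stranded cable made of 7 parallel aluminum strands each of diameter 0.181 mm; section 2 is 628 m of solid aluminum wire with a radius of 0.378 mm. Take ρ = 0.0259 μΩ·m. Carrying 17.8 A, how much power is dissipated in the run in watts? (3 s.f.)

ρ = 0.0259 μΩ·m = 2.59×10^-8 Ω·m
Section 1: A_strand = π(9.0500e-05)² = 2.573e-08 m²; R₁ = ρL/(N·A_s) = (2.59×10^-8)(498)/(7×2.573e-08) = 71.61 Ω
Section 2: A = πr² = π(3.7800e-04 m)² = 4.489e-07 m²
R₂ = (2.59×10^-8)(628)/(4.489e-07) = 36.23 Ω
R = R₁ + R₂ = 107.8 Ω
P = I²R = (17.8)² × 107.8 = 34200 W

34200 W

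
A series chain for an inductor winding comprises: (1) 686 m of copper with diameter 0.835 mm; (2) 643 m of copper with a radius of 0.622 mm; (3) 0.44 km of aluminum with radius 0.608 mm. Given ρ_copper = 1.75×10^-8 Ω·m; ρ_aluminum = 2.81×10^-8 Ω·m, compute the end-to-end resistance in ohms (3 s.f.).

Seg 1: A = π(d/2)² = π(4.1750e-04 m)² = 5.476e-07 m²
R_1 = (1.75×10^-8)(686)/(5.476e-07) = 21.92 Ω
Seg 2: A = πr² = π(6.2200e-04 m)² = 1.215e-06 m²
R_2 = (1.75×10^-8)(643)/(1.215e-06) = 9.258 Ω
Seg 3: A = πr² = π(6.0800e-04 m)² = 1.161e-06 m²
R_3 = (2.81×10^-8)(440)/(1.161e-06) = 10.65 Ω
R_total = R_1 + R_2 + R_3 = 41.8 Ω

41.8 Ω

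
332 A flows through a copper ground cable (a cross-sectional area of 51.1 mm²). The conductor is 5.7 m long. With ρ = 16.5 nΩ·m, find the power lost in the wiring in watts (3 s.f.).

203 W

ρ = 16.5 nΩ·m = 1.65×10^-8 Ω·m
A = 51.1 mm² = 5.110e-05 m²
R = ρL/A = (1.65×10^-8)(5.7)/(5.110e-05) = 0.001841 Ω
P = I²R = (332)² × 0.001841 = 203 W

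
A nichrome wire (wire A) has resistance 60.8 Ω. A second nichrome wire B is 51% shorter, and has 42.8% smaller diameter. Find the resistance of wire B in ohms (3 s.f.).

R ∝ L/d², so R_B/R_A = (1 − 51/100) × (1 − 42.8/100)⁻²
= 0.49 × 3.056 = 1.498
R_B = 1.498 × 60.8 = 91.1 Ω

91.1 Ω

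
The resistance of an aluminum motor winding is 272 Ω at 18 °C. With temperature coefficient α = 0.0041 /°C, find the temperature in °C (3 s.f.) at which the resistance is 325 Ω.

65.5 °C

R = R₀(1 + α(T − T₀)) ⇒ T = T₀ + (R/R₀ − 1)/α
T = 18 + (325/272 − 1)/0.0041 = 18 + (0.1949)/0.0041 = 65.5 °C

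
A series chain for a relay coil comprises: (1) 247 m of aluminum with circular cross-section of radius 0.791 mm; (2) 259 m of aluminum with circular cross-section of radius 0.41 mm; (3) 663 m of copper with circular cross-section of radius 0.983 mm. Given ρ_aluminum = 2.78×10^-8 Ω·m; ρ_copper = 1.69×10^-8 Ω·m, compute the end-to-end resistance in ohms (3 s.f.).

Seg 1: A = πr² = π(7.9100e-04 m)² = 1.966e-06 m²
R_1 = (2.78×10^-8)(247)/(1.966e-06) = 3.493 Ω
Seg 2: A = πr² = π(4.1000e-04 m)² = 5.281e-07 m²
R_2 = (2.78×10^-8)(259)/(5.281e-07) = 13.63 Ω
Seg 3: A = πr² = π(9.8300e-04 m)² = 3.036e-06 m²
R_3 = (1.69×10^-8)(663)/(3.036e-06) = 3.691 Ω
R_total = R_1 + R_2 + R_3 = 20.8 Ω

20.8 Ω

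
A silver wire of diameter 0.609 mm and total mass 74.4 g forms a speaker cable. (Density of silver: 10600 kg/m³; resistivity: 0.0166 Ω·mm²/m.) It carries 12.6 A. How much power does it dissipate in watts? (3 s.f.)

ρ = 0.0166 Ω·mm²/m = 1.66×10^-8 Ω·m
A = π(d/2)² = π(3.0450e-04 m)² = 2.9129e-07 m²
L = m/(density·A) = 0.0744/(10600×2.9129e-07) = 24.1 m
R = ρL/A = (1.66×10^-8)(24.1)/(2.9129e-07) = 1.373 Ω
P = I²R = (12.6)² × 1.373 = 218 W

218 W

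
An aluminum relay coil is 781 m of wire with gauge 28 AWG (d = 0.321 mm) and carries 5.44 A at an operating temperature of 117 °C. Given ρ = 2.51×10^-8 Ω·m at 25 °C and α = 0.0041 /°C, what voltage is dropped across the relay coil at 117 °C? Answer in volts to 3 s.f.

A = π(0.321/2 mm)² = π(1.6050e-04 m)² = 8.093e-08 m²
R₍25₎ = ρL/A = (2.51×10^-8)(781)/(8.093e-08) = 242.2 Ω
R₍117₎ = R₍25₎(1 + αΔT) = 242.2 × (1 + 0.0041×92) = 333.6 Ω
V = IR = 5.44 × 333.6 = 1810 V

1810 V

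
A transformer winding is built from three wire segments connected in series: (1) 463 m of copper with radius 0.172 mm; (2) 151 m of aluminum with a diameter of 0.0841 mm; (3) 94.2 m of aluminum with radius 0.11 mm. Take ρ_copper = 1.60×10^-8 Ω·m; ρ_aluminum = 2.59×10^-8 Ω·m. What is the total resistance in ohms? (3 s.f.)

Seg 1: A = πr² = π(1.7200e-04 m)² = 9.294e-08 m²
R_1 = (1.60×10^-8)(463)/(9.294e-08) = 79.71 Ω
Seg 2: A = π(d/2)² = π(4.2050e-05 m)² = 5.555e-09 m²
R_2 = (2.59×10^-8)(151)/(5.555e-09) = 704 Ω
Seg 3: A = πr² = π(1.1000e-04 m)² = 3.801e-08 m²
R_3 = (2.59×10^-8)(94.2)/(3.801e-08) = 64.18 Ω
R_total = R_1 + R_2 + R_3 = 848 Ω

848 Ω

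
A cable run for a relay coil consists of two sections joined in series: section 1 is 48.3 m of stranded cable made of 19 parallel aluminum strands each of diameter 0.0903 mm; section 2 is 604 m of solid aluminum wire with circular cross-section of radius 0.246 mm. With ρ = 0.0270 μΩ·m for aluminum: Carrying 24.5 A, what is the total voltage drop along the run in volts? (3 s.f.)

ρ = 0.0270 μΩ·m = 2.70×10^-8 Ω·m
Section 1: A_strand = π(4.5150e-05)² = 6.404e-09 m²; R₁ = ρL/(N·A_s) = (2.70×10^-8)(48.3)/(19×6.404e-09) = 10.72 Ω
Section 2: A = πr² = π(2.4600e-04 m)² = 1.901e-07 m²
R₂ = (2.70×10^-8)(604)/(1.901e-07) = 85.78 Ω
R = R₁ + R₂ = 96.5 Ω
V = IR = 24.5 × 96.5 = 2360 V

2360 V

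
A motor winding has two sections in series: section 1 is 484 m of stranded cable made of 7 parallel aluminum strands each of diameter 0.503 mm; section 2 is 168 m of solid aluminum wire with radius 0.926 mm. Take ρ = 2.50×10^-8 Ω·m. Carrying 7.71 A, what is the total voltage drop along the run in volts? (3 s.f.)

Section 1: A_strand = π(2.5150e-04)² = 1.987e-07 m²; R₁ = ρL/(N·A_s) = (2.50×10^-8)(484)/(7×1.987e-07) = 8.699 Ω
Section 2: A = πr² = π(9.2600e-04 m)² = 2.694e-06 m²
R₂ = (2.50×10^-8)(168)/(2.694e-06) = 1.559 Ω
R = R₁ + R₂ = 10.26 Ω
V = IR = 7.71 × 10.26 = 79.1 V

79.1 V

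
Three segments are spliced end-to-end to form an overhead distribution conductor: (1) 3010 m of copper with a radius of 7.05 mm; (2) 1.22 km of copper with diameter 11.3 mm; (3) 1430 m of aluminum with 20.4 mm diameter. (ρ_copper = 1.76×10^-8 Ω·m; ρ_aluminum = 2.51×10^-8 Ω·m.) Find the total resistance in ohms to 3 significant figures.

0.663 Ω

Seg 1: A = πr² = π(7.0500e-03 m)² = 1.561e-04 m²
R_1 = (1.76×10^-8)(3010)/(1.561e-04) = 0.3393 Ω
Seg 2: A = π(d/2)² = π(5.6500e-03 m)² = 1.003e-04 m²
R_2 = (1.76×10^-8)(1220)/(1.003e-04) = 0.2141 Ω
Seg 3: A = π(d/2)² = π(1.0200e-02 m)² = 3.269e-04 m²
R_3 = (2.51×10^-8)(1430)/(3.269e-04) = 0.1098 Ω
R_total = R_1 + R_2 + R_3 = 0.663 Ω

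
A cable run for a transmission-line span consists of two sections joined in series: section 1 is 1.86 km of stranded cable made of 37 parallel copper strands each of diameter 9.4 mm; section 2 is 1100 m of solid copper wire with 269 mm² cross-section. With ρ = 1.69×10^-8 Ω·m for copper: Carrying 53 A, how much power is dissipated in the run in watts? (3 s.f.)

Section 1: A_strand = π(4.7000e-03)² = 6.940e-05 m²; R₁ = ρL/(N·A_s) = (1.69×10^-8)(1860)/(37×6.940e-05) = 0.01224 Ω
Section 2: A = 269 mm² = 2.690e-04 m²
R₂ = (1.69×10^-8)(1100)/(2.690e-04) = 0.06911 Ω
R = R₁ + R₂ = 0.08135 Ω
P = I²R = (53)² × 0.08135 = 229 W

229 W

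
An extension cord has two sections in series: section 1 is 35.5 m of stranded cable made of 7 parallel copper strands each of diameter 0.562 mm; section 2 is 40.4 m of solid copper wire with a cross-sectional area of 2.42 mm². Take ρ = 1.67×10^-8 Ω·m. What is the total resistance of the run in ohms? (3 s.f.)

0.620 Ω

Section 1: A_strand = π(2.8100e-04)² = 2.481e-07 m²; R₁ = ρL/(N·A_s) = (1.67×10^-8)(35.5)/(7×2.481e-07) = 0.3414 Ω
Section 2: A = 2.42 mm² = 2.420e-06 m²
R₂ = (1.67×10^-8)(40.4)/(2.420e-06) = 0.2788 Ω
R = R₁ + R₂ = 0.620 Ω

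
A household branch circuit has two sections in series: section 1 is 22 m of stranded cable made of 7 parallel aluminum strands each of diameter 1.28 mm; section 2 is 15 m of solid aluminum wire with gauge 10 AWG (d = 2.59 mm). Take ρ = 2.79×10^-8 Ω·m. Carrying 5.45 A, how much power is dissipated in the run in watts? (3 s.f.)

Section 1: A_strand = π(6.4000e-04)² = 1.287e-06 m²; R₁ = ρL/(N·A_s) = (2.79×10^-8)(22)/(7×1.287e-06) = 0.06814 Ω
Section 2: A = π(2.59/2 mm)² = π(1.2950e-03 m)² = 5.269e-06 m²
R₂ = (2.79×10^-8)(15)/(5.269e-06) = 0.07943 Ω
R = R₁ + R₂ = 0.1476 Ω
P = I²R = (5.45)² × 0.1476 = 4.38 W

4.38 W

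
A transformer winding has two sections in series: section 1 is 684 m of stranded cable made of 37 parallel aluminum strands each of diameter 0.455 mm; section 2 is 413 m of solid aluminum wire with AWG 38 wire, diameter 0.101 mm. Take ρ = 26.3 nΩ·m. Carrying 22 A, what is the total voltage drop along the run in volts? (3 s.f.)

29900 V

ρ = 26.3 nΩ·m = 2.63×10^-8 Ω·m
Section 1: A_strand = π(2.2750e-04)² = 1.626e-07 m²; R₁ = ρL/(N·A_s) = (2.63×10^-8)(684)/(37×1.626e-07) = 2.99 Ω
Section 2: A = π(0.101/2 mm)² = π(5.0500e-05 m)² = 8.012e-09 m²
R₂ = (2.63×10^-8)(413)/(8.012e-09) = 1356 Ω
R = R₁ + R₂ = 1359 Ω
V = IR = 22 × 1359 = 29900 V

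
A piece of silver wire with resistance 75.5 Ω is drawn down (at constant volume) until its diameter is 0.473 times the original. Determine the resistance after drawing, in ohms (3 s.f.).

Volume constant ⇒ L' = L/r² with r = 0.473. R' = ρL'/A' = ρ(L/r²)/(πr²d₀²/4) = R/r⁴.
R' = 19.98 × 75.5 = 1510 Ω

1510 Ω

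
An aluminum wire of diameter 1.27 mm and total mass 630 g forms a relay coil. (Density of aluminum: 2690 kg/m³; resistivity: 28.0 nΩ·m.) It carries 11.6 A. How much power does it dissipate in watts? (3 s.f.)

550 W

ρ = 28.0 nΩ·m = 2.80×10^-8 Ω·m
A = π(d/2)² = π(6.3500e-04 m)² = 1.2668e-06 m²
L = m/(density·A) = 0.63/(2690×1.2668e-06) = 184.9 m
R = ρL/A = (2.80×10^-8)(184.9)/(1.2668e-06) = 4.087 Ω
P = I²R = (11.6)² × 4.087 = 550 W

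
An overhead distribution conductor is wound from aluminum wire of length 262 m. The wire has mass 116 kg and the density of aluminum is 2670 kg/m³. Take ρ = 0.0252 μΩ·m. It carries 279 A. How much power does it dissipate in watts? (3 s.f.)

3100 W

ρ = 0.0252 μΩ·m = 2.52×10^-8 Ω·m
A = m/(density·L) = 116/(2670×262) = 1.6582e-04 m²
R = ρL/A = (2.52×10^-8)(262)/(1.6582e-04) = 0.03982 Ω
P = I²R = (279)² × 0.03982 = 3100 W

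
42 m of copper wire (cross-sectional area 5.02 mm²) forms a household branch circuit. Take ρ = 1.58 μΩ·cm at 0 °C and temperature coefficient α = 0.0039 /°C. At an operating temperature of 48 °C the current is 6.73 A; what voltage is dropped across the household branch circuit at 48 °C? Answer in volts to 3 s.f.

1.06 V

ρ = 1.58 μΩ·cm = 1.58×10^-8 Ω·m
A = 5.02 mm² = 5.020e-06 m²
R₍0₎ = ρL/A = (1.58×10^-8)(42)/(5.020e-06) = 0.1322 Ω
R₍48₎ = R₍0₎(1 + αΔT) = 0.1322 × (1 + 0.0039×48) = 0.1569 Ω
V = IR = 6.73 × 0.1569 = 1.06 V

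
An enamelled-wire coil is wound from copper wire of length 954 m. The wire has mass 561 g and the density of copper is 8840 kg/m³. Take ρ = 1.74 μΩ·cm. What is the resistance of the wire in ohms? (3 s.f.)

250 Ω

ρ = 1.74 μΩ·cm = 1.74×10^-8 Ω·m
A = m/(density·L) = 0.561/(8840×954) = 6.6522e-08 m²
R = ρL/A = (1.74×10^-8)(954)/(6.6522e-08) = 250 Ω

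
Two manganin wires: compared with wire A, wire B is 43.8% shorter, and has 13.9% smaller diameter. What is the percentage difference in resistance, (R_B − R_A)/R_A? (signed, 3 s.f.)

R ∝ L/d², so R_B/R_A = (1 − 43.8/100) × (1 − 13.9/100)⁻²
= 0.562 × 1.349 = 0.7581
(R_B − R_A)/R_A = 0.7581 − 1 = -24.2%

-24.2%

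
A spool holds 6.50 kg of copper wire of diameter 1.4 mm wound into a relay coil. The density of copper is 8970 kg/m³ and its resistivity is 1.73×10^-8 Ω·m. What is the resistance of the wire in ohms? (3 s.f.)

5.29 Ω

A = π(d/2)² = π(7.0000e-04 m)² = 1.5394e-06 m²
L = m/(density·A) = 6.5/(8970×1.5394e-06) = 470.7 m
R = ρL/A = (1.73×10^-8)(470.7)/(1.5394e-06) = 5.29 Ω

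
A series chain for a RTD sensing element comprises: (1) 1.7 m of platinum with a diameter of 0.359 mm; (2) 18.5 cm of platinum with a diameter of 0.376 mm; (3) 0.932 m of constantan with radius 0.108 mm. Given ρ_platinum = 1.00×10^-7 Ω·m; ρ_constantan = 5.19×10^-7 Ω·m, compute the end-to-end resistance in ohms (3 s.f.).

15.0 Ω

Seg 1: A = π(d/2)² = π(1.7950e-04 m)² = 1.012e-07 m²
R_1 = (1.00×10^-7)(1.7)/(1.012e-07) = 1.679 Ω
Seg 2: A = π(d/2)² = π(1.8800e-04 m)² = 1.110e-07 m²
R_2 = (1.00×10^-7)(0.185)/(1.110e-07) = 0.1666 Ω
Seg 3: A = πr² = π(1.0800e-04 m)² = 3.664e-08 m²
R_3 = (5.19×10^-7)(0.932)/(3.664e-08) = 13.2 Ω
R_total = R_1 + R_2 + R_3 = 15.0 Ω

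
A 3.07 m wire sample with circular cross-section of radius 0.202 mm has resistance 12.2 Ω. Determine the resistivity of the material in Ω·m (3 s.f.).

5.09×10^-7 Ω·m

A = πr² = π(2.0200e-04 m)² = 1.282e-07 m²
ρ = RA/L = (12.2)(1.282e-07)/(3.07) = 5.09×10^-7 Ω·m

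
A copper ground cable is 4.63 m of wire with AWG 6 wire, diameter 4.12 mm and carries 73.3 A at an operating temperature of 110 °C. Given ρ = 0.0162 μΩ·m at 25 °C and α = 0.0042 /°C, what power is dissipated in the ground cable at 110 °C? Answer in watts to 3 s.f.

41.0 W

ρ = 0.0162 μΩ·m = 1.62×10^-8 Ω·m
A = π(4.12/2 mm)² = π(2.0600e-03 m)² = 1.333e-05 m²
R₍25₎ = ρL/A = (1.62×10^-8)(4.63)/(1.333e-05) = 0.005626 Ω
R₍110₎ = R₍25₎(1 + αΔT) = 0.005626 × (1 + 0.0042×85) = 0.007635 Ω
P = I²R = (73.3)² × 0.007635 = 41.0 W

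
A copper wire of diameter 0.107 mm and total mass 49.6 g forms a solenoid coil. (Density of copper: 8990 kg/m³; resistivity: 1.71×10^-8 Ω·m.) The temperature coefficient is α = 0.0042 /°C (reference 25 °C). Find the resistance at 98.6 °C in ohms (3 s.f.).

A = π(d/2)² = π(5.3500e-05 m)² = 8.9920e-09 m²
L = m/(density·A) = 0.0496/(8990×8.9920e-09) = 613.6 m
R = ρL/A = (1.71×10^-8)(613.6)/(8.9920e-09) = 1167 Ω
R(98.6 °C) = 1167 × (1 + 0.0042×73.6) = 1530 Ω

1530 Ω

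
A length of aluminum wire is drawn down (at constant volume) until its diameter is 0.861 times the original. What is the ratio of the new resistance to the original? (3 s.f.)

1.82

Volume constant ⇒ L' = L/r² with r = 0.861. R' = ρL'/A' = ρ(L/r²)/(πr²d₀²/4) = R/r⁴.
Factor = 1.82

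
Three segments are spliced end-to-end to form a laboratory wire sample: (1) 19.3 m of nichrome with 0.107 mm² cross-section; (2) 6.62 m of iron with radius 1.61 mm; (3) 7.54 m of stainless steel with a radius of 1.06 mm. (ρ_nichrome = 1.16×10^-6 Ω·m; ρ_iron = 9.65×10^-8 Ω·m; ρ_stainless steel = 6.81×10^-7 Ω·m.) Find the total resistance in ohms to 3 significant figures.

Seg 1: A = 0.107 mm² = 1.070e-07 m²
R_1 = (1.16×10^-6)(19.3)/(1.070e-07) = 209.2 Ω
Seg 2: A = πr² = π(1.6100e-03 m)² = 8.143e-06 m²
R_2 = (9.65×10^-8)(6.62)/(8.143e-06) = 0.07845 Ω
Seg 3: A = πr² = π(1.0600e-03 m)² = 3.530e-06 m²
R_3 = (6.81×10^-7)(7.54)/(3.530e-06) = 1.455 Ω
R_total = R_1 + R_2 + R_3 = 211 Ω

211 Ω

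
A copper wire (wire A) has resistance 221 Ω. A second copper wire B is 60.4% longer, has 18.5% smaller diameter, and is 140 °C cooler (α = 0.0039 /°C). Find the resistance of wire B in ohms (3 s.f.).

242 Ω

R ∝ ρL/d² with ρ ∝ (1+αΔT), so R_B/R_A = (1 + 60.4/100) × (1 − 18.5/100)⁻² × (1 − 0.0039×140)
= 1.604 × 1.506 × 0.454 = 1.096
R_B = 1.096 × 221 = 242 Ω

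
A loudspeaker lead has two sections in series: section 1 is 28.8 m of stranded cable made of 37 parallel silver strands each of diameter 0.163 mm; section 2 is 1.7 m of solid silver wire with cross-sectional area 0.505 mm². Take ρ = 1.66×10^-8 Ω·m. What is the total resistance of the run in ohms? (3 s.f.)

Section 1: A_strand = π(8.1500e-05)² = 2.087e-08 m²; R₁ = ρL/(N·A_s) = (1.66×10^-8)(28.8)/(37×2.087e-08) = 0.6192 Ω
Section 2: A = 0.505 mm² = 5.050e-07 m²
R₂ = (1.66×10^-8)(1.7)/(5.050e-07) = 0.05588 Ω
R = R₁ + R₂ = 0.675 Ω

0.675 Ω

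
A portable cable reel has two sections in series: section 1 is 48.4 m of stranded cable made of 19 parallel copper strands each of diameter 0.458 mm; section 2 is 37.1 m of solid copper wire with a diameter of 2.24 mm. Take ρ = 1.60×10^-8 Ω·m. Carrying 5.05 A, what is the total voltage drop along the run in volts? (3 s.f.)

Section 1: A_strand = π(2.2900e-04)² = 1.647e-07 m²; R₁ = ρL/(N·A_s) = (1.60×10^-8)(48.4)/(19×1.647e-07) = 0.2474 Ω
Section 2: A = π(d/2)² = π(1.1200e-03 m)² = 3.941e-06 m²
R₂ = (1.60×10^-8)(37.1)/(3.941e-06) = 0.1506 Ω
R = R₁ + R₂ = 0.398 Ω
V = IR = 5.05 × 0.398 = 2.01 V

2.01 V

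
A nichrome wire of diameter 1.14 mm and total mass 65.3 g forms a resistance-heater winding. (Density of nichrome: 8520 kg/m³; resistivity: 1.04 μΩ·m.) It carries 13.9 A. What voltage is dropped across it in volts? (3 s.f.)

ρ = 1.04 μΩ·m = 1.04×10^-6 Ω·m
A = π(d/2)² = π(5.7000e-04 m)² = 1.0207e-06 m²
L = m/(density·A) = 0.0653/(8520×1.0207e-06) = 7.509 m
R = ρL/A = (1.04×10^-6)(7.509)/(1.0207e-06) = 7.651 Ω
V = IR = 13.9 × 7.651 = 106 V

106 V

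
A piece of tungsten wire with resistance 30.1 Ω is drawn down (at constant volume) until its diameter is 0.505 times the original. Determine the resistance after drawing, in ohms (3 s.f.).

Volume constant ⇒ L' = L/r² with r = 0.505. R' = ρL'/A' = ρ(L/r²)/(πr²d₀²/4) = R/r⁴.
R' = 15.38 × 30.1 = 463 Ω

463 Ω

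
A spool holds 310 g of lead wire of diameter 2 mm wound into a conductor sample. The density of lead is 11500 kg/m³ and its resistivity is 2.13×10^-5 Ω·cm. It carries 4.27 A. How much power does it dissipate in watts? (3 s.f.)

ρ = 2.13×10^-5 Ω·cm = 2.13×10^-7 Ω·m
A = π(d/2)² = π(1.0000e-03 m)² = 3.1416e-06 m²
L = m/(density·A) = 0.31/(11500×3.1416e-06) = 8.581 m
R = ρL/A = (2.13×10^-7)(8.581)/(3.1416e-06) = 0.5818 Ω
P = I²R = (4.27)² × 0.5818 = 10.6 W

10.6 W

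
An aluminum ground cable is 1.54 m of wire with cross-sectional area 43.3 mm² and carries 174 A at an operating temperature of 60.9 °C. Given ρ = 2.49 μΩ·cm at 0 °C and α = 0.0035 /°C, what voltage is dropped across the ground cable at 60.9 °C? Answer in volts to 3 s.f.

ρ = 2.49 μΩ·cm = 2.49×10^-8 Ω·m
A = 43.3 mm² = 4.330e-05 m²
R₍0₎ = ρL/A = (2.49×10^-8)(1.54)/(4.330e-05) = 8.856×10^-4 Ω
R₍60.9₎ = R₍0₎(1 + αΔT) = 8.856×10^-4 × (1 + 0.0035×60.9) = 0.001074 Ω
V = IR = 174 × 0.001074 = 0.187 V

0.187 V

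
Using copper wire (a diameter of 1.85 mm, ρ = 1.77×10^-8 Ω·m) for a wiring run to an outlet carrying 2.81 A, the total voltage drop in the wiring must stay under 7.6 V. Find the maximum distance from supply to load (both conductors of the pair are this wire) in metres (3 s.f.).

A = π(d/2)² = π(9.2500e-04 m)² = 2.688e-06 m²
L_max = V_max·A/(2·ρI) = (7.6)(2.688e-06)/(2×1.77×10^-8×2.81) = 205 m

205 m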